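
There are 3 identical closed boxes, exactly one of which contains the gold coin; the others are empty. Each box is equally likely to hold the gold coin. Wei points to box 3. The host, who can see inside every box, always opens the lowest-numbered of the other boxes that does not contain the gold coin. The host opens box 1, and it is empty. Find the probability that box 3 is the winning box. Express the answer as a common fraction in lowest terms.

Apply Bayes' rule, conditioning on where the gold coin actually is.
If it is in box 1 (prior 1/3): the host opened box 1, so this case is ruled out; weight (1/3)·0 = 0.
If it is in either of boxes 2 and 3 (prior 1/3 each): box 1 is the lowest-numbered option available, probability 1; weight (1/3)·1 = 1/3 each.
The weights sum to 2/3.
So P(the gold coin in box 3 | the host opened box 1) = (1/3) / (2/3) = 1/2.

1/2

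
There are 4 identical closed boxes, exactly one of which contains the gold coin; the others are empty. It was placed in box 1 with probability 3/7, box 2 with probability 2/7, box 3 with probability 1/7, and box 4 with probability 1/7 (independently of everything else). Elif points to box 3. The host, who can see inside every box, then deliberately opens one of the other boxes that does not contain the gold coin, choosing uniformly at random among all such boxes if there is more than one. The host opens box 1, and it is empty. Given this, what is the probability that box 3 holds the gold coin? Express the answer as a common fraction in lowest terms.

Consider each possible location of the gold coin in turn.
If it is in box 1 (prior 3/7): the host opened box 1, so this case is ruled out; weight (3/7)·0 = 0.
If it is in box 2 (prior 2/7): the host has 2 equally likely choices, so probability 1/2; weight (2/7)·(1/2) = 1/7.
If it is in box 3 (prior 1/7): the host has 3 equally likely choices, so probability 1/3; weight (1/7)·(1/3) = 1/21.
If it is in box 4 (prior 1/7): the host has 2 equally likely choices, so probability 1/2; weight (1/7)·(1/2) = 1/14.
The weights sum to 11/42.
So P(the gold coin in box 3 | the host opened box 1) = (1/21) / (11/42) = 2/11.

2/11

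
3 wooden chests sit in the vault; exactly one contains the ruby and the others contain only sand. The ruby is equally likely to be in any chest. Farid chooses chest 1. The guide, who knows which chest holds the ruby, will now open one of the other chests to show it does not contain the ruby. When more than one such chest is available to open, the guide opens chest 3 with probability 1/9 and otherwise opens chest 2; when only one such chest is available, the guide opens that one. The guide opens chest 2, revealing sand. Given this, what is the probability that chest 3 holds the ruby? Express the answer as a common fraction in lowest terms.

Apply Bayes' rule, conditioning on where the ruby actually is.
If it is in chest 1 (prior 1/3): chest 3 is available but not opened, probability 8/9; weight (1/3)·(8/9) = 8/27.
If it is in chest 2 (prior 1/3): the guide opened chest 2, so this case is ruled out; weight (1/3)·0 = 0.
If it is in chest 3 (prior 1/3): only chest 2 is available, probability 1; weight (1/3)·1 = 1/3.
The weights sum to 17/27.
So P(the ruby in chest 3 | the guide opened chest 2) = (1/3) / (17/27) = 9/17.

9/17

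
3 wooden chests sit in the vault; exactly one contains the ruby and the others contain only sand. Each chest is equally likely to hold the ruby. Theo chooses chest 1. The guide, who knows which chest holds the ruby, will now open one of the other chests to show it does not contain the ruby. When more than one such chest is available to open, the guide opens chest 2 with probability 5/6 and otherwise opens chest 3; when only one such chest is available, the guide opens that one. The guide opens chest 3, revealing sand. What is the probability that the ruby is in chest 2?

6/7

Condition on the true location of the ruby.
If it is in chest 1 (prior 1/3): chest 2 is available but not opened, probability 1/6; weight (1/3)·(1/6) = 1/18.
If it is in chest 2 (prior 1/3): only chest 3 is available, probability 1; weight (1/3)·1 = 1/3.
If it is in chest 3 (prior 1/3): the guide opened chest 3, so this case is ruled out; weight (1/3)·0 = 0.
The weights sum to 7/18.
So P(the ruby in chest 2 | the guide opened chest 3) = (1/3) / (7/18) = 6/7.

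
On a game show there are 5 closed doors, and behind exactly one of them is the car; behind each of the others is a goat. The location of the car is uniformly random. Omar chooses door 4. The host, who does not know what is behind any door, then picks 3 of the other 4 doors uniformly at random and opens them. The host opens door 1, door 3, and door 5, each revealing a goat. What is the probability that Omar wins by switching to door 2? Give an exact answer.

1/2

Consider each possible location of the car in turn.
If it is behind any of doors 1, 3, and 5 (prior 1/5 each): that door was opened and seen not to hold the prize — ruled out; weight (1/5)·0 = 0 each.
If it is behind either of doors 2 and 4 (prior 1/5 each): the host picks exactly this set with probability 1/4 regardless, and none is the prize; weight (1/5)·(1/4) = 1/20 each.
The weights sum to 1/10.
So P(the car behind door 2 | the host opened door 1, door 3, and door 5) = (1/20) / (1/10) = 1/2.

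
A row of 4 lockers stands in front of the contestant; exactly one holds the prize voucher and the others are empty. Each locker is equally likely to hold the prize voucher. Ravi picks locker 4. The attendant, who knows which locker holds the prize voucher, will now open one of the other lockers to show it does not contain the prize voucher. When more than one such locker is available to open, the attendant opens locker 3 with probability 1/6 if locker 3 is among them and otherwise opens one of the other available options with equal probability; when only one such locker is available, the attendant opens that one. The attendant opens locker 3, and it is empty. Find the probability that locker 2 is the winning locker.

Condition on the true location of the prize voucher.
If it is in any of lockers 1, 2, and 4 (prior 1/4 each): locker 3 is available, opened with probability 1/6; weight (1/4)·(1/6) = 1/24 each.
If it is in locker 3 (prior 1/4): the attendant opened locker 3, so this case is ruled out; weight (1/4)·0 = 0.
The weights sum to 1/8.
So P(the prize voucher in locker 2 | the attendant opened locker 3) = (1/24) / (1/8) = 1/3.

1/3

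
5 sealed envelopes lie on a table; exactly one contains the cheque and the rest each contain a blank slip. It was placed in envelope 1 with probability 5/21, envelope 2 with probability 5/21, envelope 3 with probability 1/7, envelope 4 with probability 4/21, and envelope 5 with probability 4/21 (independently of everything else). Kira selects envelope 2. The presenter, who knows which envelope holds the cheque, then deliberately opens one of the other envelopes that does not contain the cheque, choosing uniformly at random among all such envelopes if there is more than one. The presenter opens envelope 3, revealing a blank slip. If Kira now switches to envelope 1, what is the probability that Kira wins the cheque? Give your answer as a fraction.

Condition on the true location of the cheque.
If it is in envelope 1 (prior 5/21): the presenter has 3 equally likely choices, so probability 1/3; weight (5/21)·(1/3) = 5/63.
If it is in envelope 2 (prior 5/21): the presenter has 4 equally likely choices, so probability 1/4; weight (5/21)·(1/4) = 5/84.
If it is in envelope 3 (prior 1/7): the presenter opened envelope 3, so this case is ruled out; weight (1/7)·0 = 0.
If it is in either of envelopes 4 and 5 (prior 4/21 each): the presenter has 3 equally likely choices, so probability 1/3; weight (4/21)·(1/3) = 4/63 each.
The weights sum to 67/252.
So P(the cheque in envelope 1 | the presenter opened envelope 3) = (5/63) / (67/252) = 20/67.

20/67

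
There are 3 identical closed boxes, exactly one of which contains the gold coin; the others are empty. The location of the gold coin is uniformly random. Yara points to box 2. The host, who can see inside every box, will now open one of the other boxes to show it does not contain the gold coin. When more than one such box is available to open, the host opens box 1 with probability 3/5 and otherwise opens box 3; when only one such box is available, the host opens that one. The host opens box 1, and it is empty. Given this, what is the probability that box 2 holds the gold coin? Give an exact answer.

3/8

Apply Bayes' rule, conditioning on where the gold coin actually is.
If it is in box 1 (prior 1/3): the host opened box 1, so this case is ruled out; weight (1/3)·0 = 0.
If it is in box 2 (prior 1/3): box 1 is available, opened with probability 3/5; weight (1/3)·(3/5) = 1/5.
If it is in box 3 (prior 1/3): only box 1 is available, probability 1; weight (1/3)·1 = 1/3.
The weights sum to 8/15.
So P(the gold coin in box 2 | the host opened box 1) = (1/5) / (8/15) = 3/8.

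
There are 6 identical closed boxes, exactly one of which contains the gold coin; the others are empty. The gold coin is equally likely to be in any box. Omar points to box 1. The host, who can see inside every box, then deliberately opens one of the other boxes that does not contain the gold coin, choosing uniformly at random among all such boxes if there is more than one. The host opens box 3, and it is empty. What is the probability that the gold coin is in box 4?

Consider each possible location of the gold coin in turn.
If it is in box 1 (prior 1/6): the host has 5 equally likely choices, so probability 1/5; weight (1/6)·(1/5) = 1/30.
If it is in any of boxes 2, 4, 5, and 6 (prior 1/6 each): the host has 4 equally likely choices, so probability 1/4; weight (1/6)·(1/4) = 1/24 each.
If it is in box 3 (prior 1/6): the host opened box 3, so this case is ruled out; weight (1/6)·0 = 0.
The weights sum to 1/5.
So P(the gold coin in box 4 | the host opened box 3) = (1/24) / (1/5) = 5/24.

5/24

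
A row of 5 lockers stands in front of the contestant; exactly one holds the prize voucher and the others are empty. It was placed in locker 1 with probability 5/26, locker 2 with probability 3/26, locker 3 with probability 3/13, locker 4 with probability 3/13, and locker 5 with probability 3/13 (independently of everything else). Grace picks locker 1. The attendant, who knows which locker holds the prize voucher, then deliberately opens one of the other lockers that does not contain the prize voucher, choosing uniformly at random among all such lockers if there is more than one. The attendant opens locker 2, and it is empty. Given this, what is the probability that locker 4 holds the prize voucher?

8/29

Condition on the true location of the prize voucher.
If it is in locker 1 (prior 5/26): the attendant has 4 equally likely choices, so probability 1/4; weight (5/26)·(1/4) = 5/104.
If it is in locker 2 (prior 3/26): the attendant opened locker 2, so this case is ruled out; weight (3/26)·0 = 0.
If it is in any of lockers 3, 4, and 5 (prior 3/13 each): the attendant has 3 equally likely choices, so probability 1/3; weight (3/13)·(1/3) = 1/13 each.
The weights sum to 29/104.
So P(the prize voucher in locker 4 | the attendant opened locker 2) = (1/13) / (29/104) = 8/29.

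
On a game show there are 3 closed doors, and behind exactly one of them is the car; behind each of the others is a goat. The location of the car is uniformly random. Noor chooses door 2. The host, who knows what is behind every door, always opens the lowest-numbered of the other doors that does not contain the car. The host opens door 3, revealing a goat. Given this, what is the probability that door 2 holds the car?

Condition on the true location of the car.
If it is behind door 1 (prior 1/3): door 3 is the lowest-numbered option available, probability 1; weight (1/3)·1 = 1/3.
If it is behind door 2 (prior 1/3): the host would have opened door 1 instead, probability 0; weight (1/3)·0 = 0.
If it is behind door 3 (prior 1/3): the host opened door 3, so this case is ruled out; weight (1/3)·0 = 0.
The weights sum to 1/3.
So P(the car behind door 2 | the host opened door 3) = 0 / (1/3) = 0.

0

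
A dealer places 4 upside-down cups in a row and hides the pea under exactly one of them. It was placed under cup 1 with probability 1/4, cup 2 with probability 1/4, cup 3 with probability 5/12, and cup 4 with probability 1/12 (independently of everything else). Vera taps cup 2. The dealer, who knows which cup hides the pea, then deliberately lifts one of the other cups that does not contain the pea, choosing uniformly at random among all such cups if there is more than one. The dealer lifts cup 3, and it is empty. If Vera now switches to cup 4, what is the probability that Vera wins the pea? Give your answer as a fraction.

1/6

Condition on the true location of the pea.
If it is under cup 1 (prior 1/4): the dealer has 2 equally likely choices, so probability 1/2; weight (1/4)·(1/2) = 1/8.
If it is under cup 2 (prior 1/4): the dealer has 3 equally likely choices, so probability 1/3; weight (1/4)·(1/3) = 1/12.
If it is under cup 3 (prior 5/12): the dealer opened cup 3, so this case is ruled out; weight (5/12)·0 = 0.
If it is under cup 4 (prior 1/12): the dealer has 2 equally likely choices, so probability 1/2; weight (1/12)·(1/2) = 1/24.
The weights sum to 1/4.
So P(the pea under cup 4 | the dealer opened cup 3) = (1/24) / (1/4) = 1/6.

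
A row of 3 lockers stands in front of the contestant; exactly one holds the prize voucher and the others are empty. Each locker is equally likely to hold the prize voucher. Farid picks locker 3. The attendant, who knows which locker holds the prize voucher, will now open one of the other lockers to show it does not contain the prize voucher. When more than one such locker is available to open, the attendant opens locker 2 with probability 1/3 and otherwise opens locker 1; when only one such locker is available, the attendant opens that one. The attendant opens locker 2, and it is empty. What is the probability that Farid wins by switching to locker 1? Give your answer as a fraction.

3/4

Apply Bayes' rule, conditioning on where the prize voucher actually is.
If it is in locker 1 (prior 1/3): only locker 2 is available, probability 1; weight (1/3)·1 = 1/3.
If it is in locker 2 (prior 1/3): the attendant opened locker 2, so this case is ruled out; weight (1/3)·0 = 0.
If it is in locker 3 (prior 1/3): locker 2 is available, opened with probability 1/3; weight (1/3)·(1/3) = 1/9.
The weights sum to 4/9.
So P(the prize voucher in locker 1 | the attendant opened locker 2) = (1/3) / (4/9) = 3/4.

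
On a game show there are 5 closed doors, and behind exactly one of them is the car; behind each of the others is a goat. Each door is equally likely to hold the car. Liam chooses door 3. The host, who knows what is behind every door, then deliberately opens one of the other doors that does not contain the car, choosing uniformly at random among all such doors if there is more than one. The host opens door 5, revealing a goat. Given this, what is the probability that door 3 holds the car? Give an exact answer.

1/5

Condition on the true location of the car.
If it is behind any of doors 1, 2, and 4 (prior 1/5 each): the host has 3 equally likely choices, so probability 1/3; weight (1/5)·(1/3) = 1/15 each.
If it is behind door 3 (prior 1/5): the host has 4 equally likely choices, so probability 1/4; weight (1/5)·(1/4) = 1/20.
If it is behind door 5 (prior 1/5): the host opened door 5, so this case is ruled out; weight (1/5)·0 = 0.
The weights sum to 1/4.
So P(the car behind door 3 | the host opened door 5) = (1/20) / (1/4) = 1/5.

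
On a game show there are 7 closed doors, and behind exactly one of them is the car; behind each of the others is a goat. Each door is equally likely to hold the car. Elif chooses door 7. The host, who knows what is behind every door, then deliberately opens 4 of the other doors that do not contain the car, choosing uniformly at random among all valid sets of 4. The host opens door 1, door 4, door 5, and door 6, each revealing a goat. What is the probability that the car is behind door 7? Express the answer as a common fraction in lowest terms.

Apply Bayes' rule, conditioning on where the car actually is.
If it is behind any of doors 1, 4, 5, and 6 (prior 1/7 each): that door was opened and seen not to hold the prize — ruled out; weight (1/7)·0 = 0 each.
If it is behind either of doors 2 and 3 (prior 1/7 each): the host has 5 equally likely choices, so probability 1/5; weight (1/7)·(1/5) = 1/35 each.
If it is behind door 7 (prior 1/7): the host has 15 equally likely choices, so probability 1/15; weight (1/7)·(1/15) = 1/105.
The weights sum to 1/15.
So P(the car behind door 7 | the host opened door 1, door 4, door 5, and door 6) = (1/105) / (1/15) = 1/7.

1/7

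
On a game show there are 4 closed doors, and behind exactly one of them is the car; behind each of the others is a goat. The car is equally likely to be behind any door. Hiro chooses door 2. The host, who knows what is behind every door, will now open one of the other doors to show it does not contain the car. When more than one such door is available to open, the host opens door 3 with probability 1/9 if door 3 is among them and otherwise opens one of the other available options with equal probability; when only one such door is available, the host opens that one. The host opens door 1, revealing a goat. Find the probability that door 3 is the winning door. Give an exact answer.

3/11

Consider each possible location of the car in turn.
If it is behind door 1 (prior 1/4): the host opened door 1, so this case is ruled out; weight (1/4)·0 = 0.
If it is behind door 2 (prior 1/4): door 3 is available but not opened; door 1 gets probability (1 − 1/9)/2 = 4/9; weight (1/4)·(4/9) = 1/9.
If it is behind door 3 (prior 1/4): door 3 holds the prize so is unavailable; the host chooses uniformly among the 2 others, probability 1/2; weight (1/4)·(1/2) = 1/8.
If it is behind door 4 (prior 1/4): door 3 is available but not opened, probability 8/9; weight (1/4)·(8/9) = 2/9.
The weights sum to 11/24.
So P(the car behind door 3 | the host opened door 1) = (1/8) / (11/24) = 3/11.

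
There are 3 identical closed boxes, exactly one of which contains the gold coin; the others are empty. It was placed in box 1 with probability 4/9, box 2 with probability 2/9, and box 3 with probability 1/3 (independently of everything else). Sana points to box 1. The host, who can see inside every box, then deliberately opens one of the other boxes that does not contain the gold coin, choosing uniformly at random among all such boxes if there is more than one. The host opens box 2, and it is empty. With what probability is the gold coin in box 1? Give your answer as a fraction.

Consider each possible location of the gold coin in turn.
If it is in box 1 (prior 4/9): the host has 2 equally likely choices, so probability 1/2; weight (4/9)·(1/2) = 2/9.
If it is in box 2 (prior 2/9): the host opened box 2, so this case is ruled out; weight (2/9)·0 = 0.
If it is in box 3 (prior 1/3): the host has no choice, probability 1; weight (1/3)·1 = 1/3.
The weights sum to 5/9.
So P(the gold coin in box 1 | the host opened box 2) = (2/9) / (5/9) = 2/5.

2/5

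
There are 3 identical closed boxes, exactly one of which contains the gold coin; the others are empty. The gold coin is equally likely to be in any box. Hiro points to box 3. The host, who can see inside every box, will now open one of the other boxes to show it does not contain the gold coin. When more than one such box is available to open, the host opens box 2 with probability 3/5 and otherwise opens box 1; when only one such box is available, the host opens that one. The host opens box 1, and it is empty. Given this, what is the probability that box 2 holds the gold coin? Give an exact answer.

5/7

Consider each possible location of the gold coin in turn.
If it is in box 1 (prior 1/3): the host opened box 1, so this case is ruled out; weight (1/3)·0 = 0.
If it is in box 2 (prior 1/3): only box 1 is available, probability 1; weight (1/3)·1 = 1/3.
If it is in box 3 (prior 1/3): box 2 is available but not opened, probability 2/5; weight (1/3)·(2/5) = 2/15.
The weights sum to 7/15.
So P(the gold coin in box 2 | the host opened box 1) = (1/3) / (7/15) = 5/7.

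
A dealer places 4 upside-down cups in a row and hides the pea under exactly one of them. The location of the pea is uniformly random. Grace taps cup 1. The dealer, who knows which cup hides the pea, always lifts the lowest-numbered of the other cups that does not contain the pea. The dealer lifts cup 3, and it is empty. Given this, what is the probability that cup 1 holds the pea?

0

Consider each possible location of the pea in turn.
If it is under either of cups 1 and 4 (prior 1/4 each): the dealer would have opened cup 2 instead, probability 0; weight (1/4)·0 = 0 each.
If it is under cup 2 (prior 1/4): cup 3 is the lowest-numbered option available, probability 1; weight (1/4)·1 = 1/4.
If it is under cup 3 (prior 1/4): the dealer opened cup 3, so this case is ruled out; weight (1/4)·0 = 0.
The weights sum to 1/4.
So P(the pea under cup 1 | the dealer opened cup 3) = 0 / (1/4) = 0.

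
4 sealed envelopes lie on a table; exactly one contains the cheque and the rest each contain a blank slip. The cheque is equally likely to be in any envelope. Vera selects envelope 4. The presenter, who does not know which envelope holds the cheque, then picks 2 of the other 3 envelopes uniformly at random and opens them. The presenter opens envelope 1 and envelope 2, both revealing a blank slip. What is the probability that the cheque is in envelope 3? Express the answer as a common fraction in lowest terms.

1/2

Consider each possible location of the cheque in turn.
If it is in either of envelopes 1 and 2 (prior 1/4 each): that envelope was opened and seen not to hold the prize — ruled out; weight (1/4)·0 = 0 each.
If it is in either of envelopes 3 and 4 (prior 1/4 each): the presenter picks exactly this set with probability 1/3 regardless, and none is the prize; weight (1/4)·(1/3) = 1/12 each.
The weights sum to 1/6.
So P(the cheque in envelope 3 | the presenter opened envelope 1 and envelope 2) = (1/12) / (1/6) = 1/2.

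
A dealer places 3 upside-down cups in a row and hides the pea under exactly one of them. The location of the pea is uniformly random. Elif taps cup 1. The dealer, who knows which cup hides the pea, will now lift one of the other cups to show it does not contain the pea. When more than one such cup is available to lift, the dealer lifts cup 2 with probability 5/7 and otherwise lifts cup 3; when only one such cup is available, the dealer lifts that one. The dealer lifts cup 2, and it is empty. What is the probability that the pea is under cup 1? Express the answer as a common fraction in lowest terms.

Apply Bayes' rule, conditioning on where the pea actually is.
If it is under cup 1 (prior 1/3): cup 2 is available, opened with probability 5/7; weight (1/3)·(5/7) = 5/21.
If it is under cup 2 (prior 1/3): the dealer opened cup 2, so this case is ruled out; weight (1/3)·0 = 0.
If it is under cup 3 (prior 1/3): only cup 2 is available, probability 1; weight (1/3)·1 = 1/3.
The weights sum to 4/7.
So P(the pea under cup 1 | the dealer opened cup 2) = (5/21) / (4/7) = 5/12.

5/12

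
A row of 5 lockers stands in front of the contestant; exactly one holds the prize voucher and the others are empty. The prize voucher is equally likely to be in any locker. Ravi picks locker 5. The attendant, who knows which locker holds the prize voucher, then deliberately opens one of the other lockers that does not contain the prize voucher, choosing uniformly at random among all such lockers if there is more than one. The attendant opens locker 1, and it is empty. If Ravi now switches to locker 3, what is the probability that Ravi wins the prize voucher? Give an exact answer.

Consider each possible location of the prize voucher in turn.
If it is in locker 1 (prior 1/5): the attendant opened locker 1, so this case is ruled out; weight (1/5)·0 = 0.
If it is in any of lockers 2, 3, and 4 (prior 1/5 each): the attendant has 3 equally likely choices, so probability 1/3; weight (1/5)·(1/3) = 1/15 each.
If it is in locker 5 (prior 1/5): the attendant has 4 equally likely choices, so probability 1/4; weight (1/5)·(1/4) = 1/20.
The weights sum to 1/4.
So P(the prize voucher in locker 3 | the attendant opened locker 1) = (1/15) / (1/4) = 4/15.

4/15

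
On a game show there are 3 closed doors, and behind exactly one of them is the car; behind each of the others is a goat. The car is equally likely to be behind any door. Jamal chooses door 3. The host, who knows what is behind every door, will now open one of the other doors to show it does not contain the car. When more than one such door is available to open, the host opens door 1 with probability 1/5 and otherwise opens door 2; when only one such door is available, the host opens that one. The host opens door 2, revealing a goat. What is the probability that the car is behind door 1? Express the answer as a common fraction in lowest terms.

Consider each possible location of the car in turn.
If it is behind door 1 (prior 1/3): only door 2 is available, probability 1; weight (1/3)·1 = 1/3.
If it is behind door 2 (prior 1/3): the host opened door 2, so this case is ruled out; weight (1/3)·0 = 0.
If it is behind door 3 (prior 1/3): door 1 is available but not opened, probability 4/5; weight (1/3)·(4/5) = 4/15.
The weights sum to 3/5.
So P(the car behind door 1 | the host opened door 2) = (1/3) / (3/5) = 5/9.

5/9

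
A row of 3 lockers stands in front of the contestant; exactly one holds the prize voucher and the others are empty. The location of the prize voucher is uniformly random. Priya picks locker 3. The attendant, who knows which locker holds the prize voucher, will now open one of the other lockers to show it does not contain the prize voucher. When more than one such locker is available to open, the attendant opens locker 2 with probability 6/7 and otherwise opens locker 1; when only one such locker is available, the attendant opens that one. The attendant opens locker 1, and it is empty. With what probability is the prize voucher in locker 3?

1/8

Consider each possible location of the prize voucher in turn.
If it is in locker 1 (prior 1/3): the attendant opened locker 1, so this case is ruled out; weight (1/3)·0 = 0.
If it is in locker 2 (prior 1/3): only locker 1 is available, probability 1; weight (1/3)·1 = 1/3.
If it is in locker 3 (prior 1/3): locker 2 is available but not opened, probability 1/7; weight (1/3)·(1/7) = 1/21.
The weights sum to 8/21.
So P(the prize voucher in locker 3 | the attendant opened locker 1) = (1/21) / (8/21) = 1/8.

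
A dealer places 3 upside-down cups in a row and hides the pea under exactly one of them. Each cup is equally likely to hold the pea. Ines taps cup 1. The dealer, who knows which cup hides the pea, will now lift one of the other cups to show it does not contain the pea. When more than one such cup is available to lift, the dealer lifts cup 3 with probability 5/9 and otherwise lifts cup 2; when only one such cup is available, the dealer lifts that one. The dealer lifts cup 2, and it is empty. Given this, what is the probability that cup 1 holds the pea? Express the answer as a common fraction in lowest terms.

Consider each possible location of the pea in turn.
If it is under cup 1 (prior 1/3): cup 3 is available but not opened, probability 4/9; weight (1/3)·(4/9) = 4/27.
If it is under cup 2 (prior 1/3): the dealer opened cup 2, so this case is ruled out; weight (1/3)·0 = 0.
If it is under cup 3 (prior 1/3): only cup 2 is available, probability 1; weight (1/3)·1 = 1/3.
The weights sum to 13/27.
So P(the pea under cup 1 | the dealer opened cup 2) = (4/27) / (13/27) = 4/13.

4/13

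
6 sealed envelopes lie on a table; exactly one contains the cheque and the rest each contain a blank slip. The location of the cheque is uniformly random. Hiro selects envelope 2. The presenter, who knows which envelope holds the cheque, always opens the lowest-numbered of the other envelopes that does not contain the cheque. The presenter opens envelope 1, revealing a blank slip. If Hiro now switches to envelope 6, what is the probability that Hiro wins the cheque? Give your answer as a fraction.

Apply Bayes' rule, conditioning on where the cheque actually is.
If it is in envelope 1 (prior 1/6): the presenter opened envelope 1, so this case is ruled out; weight (1/6)·0 = 0.
If it is in any of envelopes 2, 3, 4, 5, and 6 (prior 1/6 each): envelope 1 is the lowest-numbered option available, probability 1; weight (1/6)·1 = 1/6 each.
The weights sum to 5/6.
So P(the cheque in envelope 6 | the presenter opened envelope 1) = (1/6) / (5/6) = 1/5.

1/5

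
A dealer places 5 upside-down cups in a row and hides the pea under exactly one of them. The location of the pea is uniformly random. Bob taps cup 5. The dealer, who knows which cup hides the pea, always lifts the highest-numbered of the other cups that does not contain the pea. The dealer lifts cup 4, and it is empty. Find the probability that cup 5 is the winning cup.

1/4

Condition on the true location of the pea.
If it is under any of cups 1, 2, 3, and 5 (prior 1/5 each): cup 4 is the highest-numbered option available, probability 1; weight (1/5)·1 = 1/5 each.
If it is under cup 4 (prior 1/5): the dealer opened cup 4, so this case is ruled out; weight (1/5)·0 = 0.
The weights sum to 4/5.
So P(the pea under cup 5 | the dealer opened cup 4) = (1/5) / (4/5) = 1/4.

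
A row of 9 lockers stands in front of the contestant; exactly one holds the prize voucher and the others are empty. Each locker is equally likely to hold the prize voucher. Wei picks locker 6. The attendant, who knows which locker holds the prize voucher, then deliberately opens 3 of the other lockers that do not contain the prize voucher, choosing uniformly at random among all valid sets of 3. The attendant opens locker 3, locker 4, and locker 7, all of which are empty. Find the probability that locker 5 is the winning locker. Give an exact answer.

Apply Bayes' rule, conditioning on where the prize voucher actually is.
If it is in any of lockers 1, 2, 5, 8, and 9 (prior 1/9 each): the attendant has 35 equally likely choices, so probability 1/35; weight (1/9)·(1/35) = 1/315 each.
If it is in any of lockers 3, 4, and 7 (prior 1/9 each): that locker was opened and seen not to hold the prize — ruled out; weight (1/9)·0 = 0 each.
If it is in locker 6 (prior 1/9): the attendant has 56 equally likely choices, so probability 1/56; weight (1/9)·(1/56) = 1/504.
The weights sum to 1/56.
So P(the prize voucher in locker 5 | the attendant opened locker 3, locker 4, and locker 7) = (1/315) / (1/56) = 8/45.

8/45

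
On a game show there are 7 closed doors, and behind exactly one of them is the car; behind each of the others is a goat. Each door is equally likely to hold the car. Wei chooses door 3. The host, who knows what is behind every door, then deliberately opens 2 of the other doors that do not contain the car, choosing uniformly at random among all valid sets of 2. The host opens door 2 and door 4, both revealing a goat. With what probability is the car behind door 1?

3/14

Apply Bayes' rule, conditioning on where the car actually is.
If it is behind any of doors 1, 5, 6, and 7 (prior 1/7 each): the host has 10 equally likely choices, so probability 1/10; weight (1/7)·(1/10) = 1/70 each.
If it is behind either of doors 2 and 4 (prior 1/7 each): that door was opened and seen not to hold the prize — ruled out; weight (1/7)·0 = 0 each.
If it is behind door 3 (prior 1/7): the host has 15 equally likely choices, so probability 1/15; weight (1/7)·(1/15) = 1/105.
The weights sum to 1/15.
So P(the car behind door 1 | the host opened door 2 and door 4) = (1/70) / (1/15) = 3/14.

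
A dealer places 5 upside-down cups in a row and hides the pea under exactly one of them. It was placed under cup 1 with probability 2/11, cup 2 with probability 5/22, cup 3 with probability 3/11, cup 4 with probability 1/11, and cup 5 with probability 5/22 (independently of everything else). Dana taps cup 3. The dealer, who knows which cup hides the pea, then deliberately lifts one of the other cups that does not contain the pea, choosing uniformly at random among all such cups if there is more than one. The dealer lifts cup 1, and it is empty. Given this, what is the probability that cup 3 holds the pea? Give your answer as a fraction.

3/11

Condition on the true location of the pea.
If it is under cup 1 (prior 2/11): the dealer opened cup 1, so this case is ruled out; weight (2/11)·0 = 0.
If it is under either of cups 2 and 5 (prior 5/22 each): the dealer has 3 equally likely choices, so probability 1/3; weight (5/22)·(1/3) = 5/66 each.
If it is under cup 3 (prior 3/11): the dealer has 4 equally likely choices, so probability 1/4; weight (3/11)·(1/4) = 3/44.
If it is under cup 4 (prior 1/11): the dealer has 3 equally likely choices, so probability 1/3; weight (1/11)·(1/3) = 1/33.
The weights sum to 1/4.
So P(the pea under cup 3 | the dealer opened cup 1) = (3/44) / (1/4) = 3/11.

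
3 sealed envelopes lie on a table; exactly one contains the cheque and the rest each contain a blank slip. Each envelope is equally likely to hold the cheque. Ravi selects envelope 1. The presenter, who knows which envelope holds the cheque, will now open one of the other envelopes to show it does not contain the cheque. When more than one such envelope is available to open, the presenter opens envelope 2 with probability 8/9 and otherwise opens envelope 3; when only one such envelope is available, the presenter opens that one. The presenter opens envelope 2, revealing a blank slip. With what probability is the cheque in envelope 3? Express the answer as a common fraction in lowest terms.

Consider each possible location of the cheque in turn.
If it is in envelope 1 (prior 1/3): envelope 2 is available, opened with probability 8/9; weight (1/3)·(8/9) = 8/27.
If it is in envelope 2 (prior 1/3): the presenter opened envelope 2, so this case is ruled out; weight (1/3)·0 = 0.
If it is in envelope 3 (prior 1/3): only envelope 2 is available, probability 1; weight (1/3)·1 = 1/3.
The weights sum to 17/27.
So P(the cheque in envelope 3 | the presenter opened envelope 2) = (1/3) / (17/27) = 9/17.

9/17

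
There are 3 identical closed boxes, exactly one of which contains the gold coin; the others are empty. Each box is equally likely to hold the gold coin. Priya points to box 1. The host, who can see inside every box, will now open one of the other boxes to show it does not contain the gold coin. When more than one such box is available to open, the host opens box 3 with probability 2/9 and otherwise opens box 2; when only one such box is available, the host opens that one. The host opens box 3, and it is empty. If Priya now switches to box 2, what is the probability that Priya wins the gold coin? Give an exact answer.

9/11

Apply Bayes' rule, conditioning on where the gold coin actually is.
If it is in box 1 (prior 1/3): box 3 is available, opened with probability 2/9; weight (1/3)·(2/9) = 2/27.
If it is in box 2 (prior 1/3): only box 3 is available, probability 1; weight (1/3)·1 = 1/3.
If it is in box 3 (prior 1/3): the host opened box 3, so this case is ruled out; weight (1/3)·0 = 0.
The weights sum to 11/27.
So P(the gold coin in box 2 | the host opened box 3) = (1/3) / (11/27) = 9/11.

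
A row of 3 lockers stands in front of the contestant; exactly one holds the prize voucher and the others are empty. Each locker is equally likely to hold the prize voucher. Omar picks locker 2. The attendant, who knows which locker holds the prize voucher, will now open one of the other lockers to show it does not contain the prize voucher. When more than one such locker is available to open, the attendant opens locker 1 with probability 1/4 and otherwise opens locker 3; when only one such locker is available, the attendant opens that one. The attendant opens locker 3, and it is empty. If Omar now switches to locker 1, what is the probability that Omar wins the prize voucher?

4/7

Condition on the true location of the prize voucher.
If it is in locker 1 (prior 1/3): only locker 3 is available, probability 1; weight (1/3)·1 = 1/3.
If it is in locker 2 (prior 1/3): locker 1 is available but not opened, probability 3/4; weight (1/3)·(3/4) = 1/4.
If it is in locker 3 (prior 1/3): the attendant opened locker 3, so this case is ruled out; weight (1/3)·0 = 0.
The weights sum to 7/12.
So P(the prize voucher in locker 1 | the attendant opened locker 3) = (1/3) / (7/12) = 4/7.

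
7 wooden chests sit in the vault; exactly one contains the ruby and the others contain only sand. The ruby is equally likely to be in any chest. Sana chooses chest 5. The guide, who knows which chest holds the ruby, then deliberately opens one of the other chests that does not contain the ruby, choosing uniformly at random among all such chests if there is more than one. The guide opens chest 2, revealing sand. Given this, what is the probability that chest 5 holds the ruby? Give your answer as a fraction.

1/7

Condition on the true location of the ruby.
If it is in any of chests 1, 3, 4, 6, and 7 (prior 1/7 each): the guide has 5 equally likely choices, so probability 1/5; weight (1/7)·(1/5) = 1/35 each.
If it is in chest 2 (prior 1/7): the guide opened chest 2, so this case is ruled out; weight (1/7)·0 = 0.
If it is in chest 5 (prior 1/7): the guide has 6 equally likely choices, so probability 1/6; weight (1/7)·(1/6) = 1/42.
The weights sum to 1/6.
So P(the ruby in chest 5 | the guide opened chest 2) = (1/42) / (1/6) = 1/7.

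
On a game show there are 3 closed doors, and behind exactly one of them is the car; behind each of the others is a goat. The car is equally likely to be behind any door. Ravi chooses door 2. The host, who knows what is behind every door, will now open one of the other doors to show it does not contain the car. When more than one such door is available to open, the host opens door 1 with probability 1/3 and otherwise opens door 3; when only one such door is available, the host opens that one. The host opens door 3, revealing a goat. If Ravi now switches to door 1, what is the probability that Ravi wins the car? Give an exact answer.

3/5

Apply Bayes' rule, conditioning on where the car actually is.
If it is behind door 1 (prior 1/3): only door 3 is available, probability 1; weight (1/3)·1 = 1/3.
If it is behind door 2 (prior 1/3): door 1 is available but not opened, probability 2/3; weight (1/3)·(2/3) = 2/9.
If it is behind door 3 (prior 1/3): the host opened door 3, so this case is ruled out; weight (1/3)·0 = 0.
The weights sum to 5/9.
So P(the car behind door 1 | the host opened door 3) = (1/3) / (5/9) = 3/5.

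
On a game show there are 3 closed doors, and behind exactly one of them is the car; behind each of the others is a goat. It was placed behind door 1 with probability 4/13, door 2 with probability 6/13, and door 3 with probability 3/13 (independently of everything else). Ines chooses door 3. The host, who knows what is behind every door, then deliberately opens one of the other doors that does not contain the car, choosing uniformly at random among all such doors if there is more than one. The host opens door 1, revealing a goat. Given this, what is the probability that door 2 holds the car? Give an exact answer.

Consider each possible location of the car in turn.
If it is behind door 1 (prior 4/13): the host opened door 1, so this case is ruled out; weight (4/13)·0 = 0.
If it is behind door 2 (prior 6/13): the host has no choice, probability 1; weight (6/13)·1 = 6/13.
If it is behind door 3 (prior 3/13): the host has 2 equally likely choices, so probability 1/2; weight (3/13)·(1/2) = 3/26.
The weights sum to 15/26.
So P(the car behind door 2 | the host opened door 1) = (6/13) / (15/26) = 4/5.

4/5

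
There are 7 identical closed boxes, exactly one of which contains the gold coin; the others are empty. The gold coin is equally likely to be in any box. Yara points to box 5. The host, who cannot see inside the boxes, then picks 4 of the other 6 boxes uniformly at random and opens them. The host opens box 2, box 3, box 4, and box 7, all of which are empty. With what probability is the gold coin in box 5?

Because the host chose which boxes to open without knowing where the gold coin is, the choice is independent of the prize location. Learning that none of the 4 opened boxes holds the gold coin simply rules out those 4 locations and leaves the remaining 3 boxes still equally likely by symmetry.
So P(the gold coin in box 5) = 1/3.

1/3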